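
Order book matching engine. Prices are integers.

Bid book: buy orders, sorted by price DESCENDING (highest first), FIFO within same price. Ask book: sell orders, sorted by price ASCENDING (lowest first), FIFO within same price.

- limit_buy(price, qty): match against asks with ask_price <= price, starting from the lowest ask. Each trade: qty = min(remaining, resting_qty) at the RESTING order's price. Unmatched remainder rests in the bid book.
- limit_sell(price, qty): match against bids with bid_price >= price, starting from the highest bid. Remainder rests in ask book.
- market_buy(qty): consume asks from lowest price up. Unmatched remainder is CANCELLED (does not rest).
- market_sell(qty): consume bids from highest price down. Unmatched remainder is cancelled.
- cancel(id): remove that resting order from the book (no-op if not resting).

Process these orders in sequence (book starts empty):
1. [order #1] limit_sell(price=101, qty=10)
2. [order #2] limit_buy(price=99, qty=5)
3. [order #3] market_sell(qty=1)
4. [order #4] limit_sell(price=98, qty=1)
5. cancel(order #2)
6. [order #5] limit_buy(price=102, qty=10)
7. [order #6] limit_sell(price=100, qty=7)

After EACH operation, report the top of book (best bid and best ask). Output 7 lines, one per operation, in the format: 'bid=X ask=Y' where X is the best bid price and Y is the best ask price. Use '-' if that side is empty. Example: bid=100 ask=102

After op 1 [order #1] limit_sell(price=101, qty=10): fills=none; bids=[-] asks=[#1:10@101]
After op 2 [order #2] limit_buy(price=99, qty=5): fills=none; bids=[#2:5@99] asks=[#1:10@101]
After op 3 [order #3] market_sell(qty=1): fills=#2x#3:1@99; bids=[#2:4@99] asks=[#1:10@101]
After op 4 [order #4] limit_sell(price=98, qty=1): fills=#2x#4:1@99; bids=[#2:3@99] asks=[#1:10@101]
After op 5 cancel(order #2): fills=none; bids=[-] asks=[#1:10@101]
After op 6 [order #5] limit_buy(price=102, qty=10): fills=#5x#1:10@101; bids=[-] asks=[-]
After op 7 [order #6] limit_sell(price=100, qty=7): fills=none; bids=[-] asks=[#6:7@100]

Answer: bid=- ask=101
bid=99 ask=101
bid=99 ask=101
bid=99 ask=101
bid=- ask=101
bid=- ask=-
bid=- ask=100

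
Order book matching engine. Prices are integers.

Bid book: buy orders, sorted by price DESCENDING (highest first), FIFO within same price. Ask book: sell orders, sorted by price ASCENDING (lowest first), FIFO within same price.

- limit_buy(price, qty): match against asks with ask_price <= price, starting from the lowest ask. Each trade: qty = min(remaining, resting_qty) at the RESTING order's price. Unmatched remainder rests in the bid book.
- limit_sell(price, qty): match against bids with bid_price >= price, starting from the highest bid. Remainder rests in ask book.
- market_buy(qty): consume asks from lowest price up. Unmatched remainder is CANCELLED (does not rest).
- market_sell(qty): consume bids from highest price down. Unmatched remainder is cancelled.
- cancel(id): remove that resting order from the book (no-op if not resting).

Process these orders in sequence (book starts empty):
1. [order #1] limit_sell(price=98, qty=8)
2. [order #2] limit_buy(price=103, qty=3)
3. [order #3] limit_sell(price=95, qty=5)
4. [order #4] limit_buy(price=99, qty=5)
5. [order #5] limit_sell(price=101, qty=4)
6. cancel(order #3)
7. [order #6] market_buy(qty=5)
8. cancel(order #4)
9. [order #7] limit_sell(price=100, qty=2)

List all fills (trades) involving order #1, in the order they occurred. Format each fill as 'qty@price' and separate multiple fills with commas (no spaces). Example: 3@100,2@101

After op 1 [order #1] limit_sell(price=98, qty=8): fills=none; bids=[-] asks=[#1:8@98]
After op 2 [order #2] limit_buy(price=103, qty=3): fills=#2x#1:3@98; bids=[-] asks=[#1:5@98]
After op 3 [order #3] limit_sell(price=95, qty=5): fills=none; bids=[-] asks=[#3:5@95 #1:5@98]
After op 4 [order #4] limit_buy(price=99, qty=5): fills=#4x#3:5@95; bids=[-] asks=[#1:5@98]
After op 5 [order #5] limit_sell(price=101, qty=4): fills=none; bids=[-] asks=[#1:5@98 #5:4@101]
After op 6 cancel(order #3): fills=none; bids=[-] asks=[#1:5@98 #5:4@101]
After op 7 [order #6] market_buy(qty=5): fills=#6x#1:5@98; bids=[-] asks=[#5:4@101]
After op 8 cancel(order #4): fills=none; bids=[-] asks=[#5:4@101]
After op 9 [order #7] limit_sell(price=100, qty=2): fills=none; bids=[-] asks=[#7:2@100 #5:4@101]

Answer: 3@98,5@98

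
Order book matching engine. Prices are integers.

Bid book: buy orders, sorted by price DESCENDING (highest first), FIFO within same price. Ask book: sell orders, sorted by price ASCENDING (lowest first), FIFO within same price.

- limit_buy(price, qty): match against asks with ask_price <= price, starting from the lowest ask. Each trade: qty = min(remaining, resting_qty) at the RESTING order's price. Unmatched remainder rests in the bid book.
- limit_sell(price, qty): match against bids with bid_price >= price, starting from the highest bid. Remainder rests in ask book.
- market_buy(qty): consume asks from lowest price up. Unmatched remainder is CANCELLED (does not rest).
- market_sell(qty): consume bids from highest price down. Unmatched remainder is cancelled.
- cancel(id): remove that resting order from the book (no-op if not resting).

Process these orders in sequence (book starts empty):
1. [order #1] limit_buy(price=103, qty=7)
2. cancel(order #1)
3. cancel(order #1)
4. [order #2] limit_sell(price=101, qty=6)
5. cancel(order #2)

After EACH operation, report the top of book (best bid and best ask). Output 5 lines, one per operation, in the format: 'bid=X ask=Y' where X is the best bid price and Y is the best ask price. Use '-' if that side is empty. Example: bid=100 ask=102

After op 1 [order #1] limit_buy(price=103, qty=7): fills=none; bids=[#1:7@103] asks=[-]
After op 2 cancel(order #1): fills=none; bids=[-] asks=[-]
After op 3 cancel(order #1): fills=none; bids=[-] asks=[-]
After op 4 [order #2] limit_sell(price=101, qty=6): fills=none; bids=[-] asks=[#2:6@101]
After op 5 cancel(order #2): fills=none; bids=[-] asks=[-]

Answer: bid=103 ask=-
bid=- ask=-
bid=- ask=-
bid=- ask=101
bid=- ask=-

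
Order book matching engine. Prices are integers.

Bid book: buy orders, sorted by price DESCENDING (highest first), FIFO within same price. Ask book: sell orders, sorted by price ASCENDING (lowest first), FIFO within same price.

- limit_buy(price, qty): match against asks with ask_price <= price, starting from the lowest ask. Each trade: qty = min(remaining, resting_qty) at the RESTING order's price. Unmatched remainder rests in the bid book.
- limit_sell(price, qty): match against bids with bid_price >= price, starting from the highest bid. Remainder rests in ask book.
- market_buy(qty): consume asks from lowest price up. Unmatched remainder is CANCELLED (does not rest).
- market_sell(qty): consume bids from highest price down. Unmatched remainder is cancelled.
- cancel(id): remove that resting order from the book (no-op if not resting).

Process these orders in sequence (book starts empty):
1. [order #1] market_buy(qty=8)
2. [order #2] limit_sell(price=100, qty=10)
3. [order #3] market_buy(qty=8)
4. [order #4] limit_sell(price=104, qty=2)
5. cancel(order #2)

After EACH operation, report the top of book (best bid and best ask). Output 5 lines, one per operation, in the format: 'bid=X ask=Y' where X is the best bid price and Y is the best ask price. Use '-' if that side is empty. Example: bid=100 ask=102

After op 1 [order #1] market_buy(qty=8): fills=none; bids=[-] asks=[-]
After op 2 [order #2] limit_sell(price=100, qty=10): fills=none; bids=[-] asks=[#2:10@100]
After op 3 [order #3] market_buy(qty=8): fills=#3x#2:8@100; bids=[-] asks=[#2:2@100]
After op 4 [order #4] limit_sell(price=104, qty=2): fills=none; bids=[-] asks=[#2:2@100 #4:2@104]
After op 5 cancel(order #2): fills=none; bids=[-] asks=[#4:2@104]

Answer: bid=- ask=-
bid=- ask=100
bid=- ask=100
bid=- ask=100
bid=- ask=104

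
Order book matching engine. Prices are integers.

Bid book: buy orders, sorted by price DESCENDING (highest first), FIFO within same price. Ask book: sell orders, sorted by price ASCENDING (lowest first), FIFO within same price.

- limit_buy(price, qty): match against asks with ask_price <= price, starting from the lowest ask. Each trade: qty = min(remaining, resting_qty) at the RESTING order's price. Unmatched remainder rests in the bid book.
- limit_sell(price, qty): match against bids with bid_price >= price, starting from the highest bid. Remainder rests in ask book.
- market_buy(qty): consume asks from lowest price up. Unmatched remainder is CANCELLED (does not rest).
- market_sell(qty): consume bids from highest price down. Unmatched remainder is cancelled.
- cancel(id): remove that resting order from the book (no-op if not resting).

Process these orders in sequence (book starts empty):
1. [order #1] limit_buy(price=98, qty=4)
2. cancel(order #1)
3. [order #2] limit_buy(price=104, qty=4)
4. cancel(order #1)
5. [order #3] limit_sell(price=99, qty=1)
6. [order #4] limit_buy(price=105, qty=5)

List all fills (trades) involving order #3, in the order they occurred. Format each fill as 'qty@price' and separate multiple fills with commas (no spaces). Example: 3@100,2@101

Answer: 1@104

Derivation:
After op 1 [order #1] limit_buy(price=98, qty=4): fills=none; bids=[#1:4@98] asks=[-]
After op 2 cancel(order #1): fills=none; bids=[-] asks=[-]
After op 3 [order #2] limit_buy(price=104, qty=4): fills=none; bids=[#2:4@104] asks=[-]
After op 4 cancel(order #1): fills=none; bids=[#2:4@104] asks=[-]
After op 5 [order #3] limit_sell(price=99, qty=1): fills=#2x#3:1@104; bids=[#2:3@104] asks=[-]
After op 6 [order #4] limit_buy(price=105, qty=5): fills=none; bids=[#4:5@105 #2:3@104] asks=[-]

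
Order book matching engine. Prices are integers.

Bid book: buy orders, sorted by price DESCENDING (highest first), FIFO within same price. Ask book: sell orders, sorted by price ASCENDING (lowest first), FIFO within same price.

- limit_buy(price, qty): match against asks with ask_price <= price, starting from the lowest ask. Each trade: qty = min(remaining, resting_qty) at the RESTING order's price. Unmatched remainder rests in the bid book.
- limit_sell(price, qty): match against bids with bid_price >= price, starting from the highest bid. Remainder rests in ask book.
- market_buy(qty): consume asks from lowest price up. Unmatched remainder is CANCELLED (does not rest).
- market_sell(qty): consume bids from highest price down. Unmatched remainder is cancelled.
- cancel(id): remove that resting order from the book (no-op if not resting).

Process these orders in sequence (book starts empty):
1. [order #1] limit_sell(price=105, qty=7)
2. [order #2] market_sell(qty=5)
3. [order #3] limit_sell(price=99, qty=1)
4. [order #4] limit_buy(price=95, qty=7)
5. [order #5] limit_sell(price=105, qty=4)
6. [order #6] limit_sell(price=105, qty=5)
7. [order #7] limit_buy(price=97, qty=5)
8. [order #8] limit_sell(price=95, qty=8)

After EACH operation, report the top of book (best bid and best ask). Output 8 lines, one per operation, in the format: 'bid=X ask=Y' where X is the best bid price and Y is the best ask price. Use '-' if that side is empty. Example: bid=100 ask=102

Answer: bid=- ask=105
bid=- ask=105
bid=- ask=99
bid=95 ask=99
bid=95 ask=99
bid=95 ask=99
bid=97 ask=99
bid=95 ask=99

Derivation:
After op 1 [order #1] limit_sell(price=105, qty=7): fills=none; bids=[-] asks=[#1:7@105]
After op 2 [order #2] market_sell(qty=5): fills=none; bids=[-] asks=[#1:7@105]
After op 3 [order #3] limit_sell(price=99, qty=1): fills=none; bids=[-] asks=[#3:1@99 #1:7@105]
After op 4 [order #4] limit_buy(price=95, qty=7): fills=none; bids=[#4:7@95] asks=[#3:1@99 #1:7@105]
After op 5 [order #5] limit_sell(price=105, qty=4): fills=none; bids=[#4:7@95] asks=[#3:1@99 #1:7@105 #5:4@105]
After op 6 [order #6] limit_sell(price=105, qty=5): fills=none; bids=[#4:7@95] asks=[#3:1@99 #1:7@105 #5:4@105 #6:5@105]
After op 7 [order #7] limit_buy(price=97, qty=5): fills=none; bids=[#7:5@97 #4:7@95] asks=[#3:1@99 #1:7@105 #5:4@105 #6:5@105]
After op 8 [order #8] limit_sell(price=95, qty=8): fills=#7x#8:5@97 #4x#8:3@95; bids=[#4:4@95] asks=[#3:1@99 #1:7@105 #5:4@105 #6:5@105]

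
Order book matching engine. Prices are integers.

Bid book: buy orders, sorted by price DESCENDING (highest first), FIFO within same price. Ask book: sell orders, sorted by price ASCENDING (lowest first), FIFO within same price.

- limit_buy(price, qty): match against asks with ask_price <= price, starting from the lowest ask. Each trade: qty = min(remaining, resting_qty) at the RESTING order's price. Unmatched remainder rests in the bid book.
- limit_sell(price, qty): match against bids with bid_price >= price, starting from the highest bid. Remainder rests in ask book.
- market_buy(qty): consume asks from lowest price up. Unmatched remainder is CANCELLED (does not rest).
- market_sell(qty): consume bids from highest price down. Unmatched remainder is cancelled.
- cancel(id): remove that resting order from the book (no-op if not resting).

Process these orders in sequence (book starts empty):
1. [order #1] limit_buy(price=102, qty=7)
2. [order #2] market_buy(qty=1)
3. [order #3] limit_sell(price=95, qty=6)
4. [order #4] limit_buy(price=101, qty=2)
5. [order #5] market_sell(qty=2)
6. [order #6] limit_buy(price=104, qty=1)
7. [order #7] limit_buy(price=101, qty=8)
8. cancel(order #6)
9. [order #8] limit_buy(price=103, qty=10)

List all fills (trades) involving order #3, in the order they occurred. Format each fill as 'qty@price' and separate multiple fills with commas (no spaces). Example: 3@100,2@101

Answer: 6@102

Derivation:
After op 1 [order #1] limit_buy(price=102, qty=7): fills=none; bids=[#1:7@102] asks=[-]
After op 2 [order #2] market_buy(qty=1): fills=none; bids=[#1:7@102] asks=[-]
After op 3 [order #3] limit_sell(price=95, qty=6): fills=#1x#3:6@102; bids=[#1:1@102] asks=[-]
After op 4 [order #4] limit_buy(price=101, qty=2): fills=none; bids=[#1:1@102 #4:2@101] asks=[-]
After op 5 [order #5] market_sell(qty=2): fills=#1x#5:1@102 #4x#5:1@101; bids=[#4:1@101] asks=[-]
After op 6 [order #6] limit_buy(price=104, qty=1): fills=none; bids=[#6:1@104 #4:1@101] asks=[-]
After op 7 [order #7] limit_buy(price=101, qty=8): fills=none; bids=[#6:1@104 #4:1@101 #7:8@101] asks=[-]
After op 8 cancel(order #6): fills=none; bids=[#4:1@101 #7:8@101] asks=[-]
After op 9 [order #8] limit_buy(price=103, qty=10): fills=none; bids=[#8:10@103 #4:1@101 #7:8@101] asks=[-]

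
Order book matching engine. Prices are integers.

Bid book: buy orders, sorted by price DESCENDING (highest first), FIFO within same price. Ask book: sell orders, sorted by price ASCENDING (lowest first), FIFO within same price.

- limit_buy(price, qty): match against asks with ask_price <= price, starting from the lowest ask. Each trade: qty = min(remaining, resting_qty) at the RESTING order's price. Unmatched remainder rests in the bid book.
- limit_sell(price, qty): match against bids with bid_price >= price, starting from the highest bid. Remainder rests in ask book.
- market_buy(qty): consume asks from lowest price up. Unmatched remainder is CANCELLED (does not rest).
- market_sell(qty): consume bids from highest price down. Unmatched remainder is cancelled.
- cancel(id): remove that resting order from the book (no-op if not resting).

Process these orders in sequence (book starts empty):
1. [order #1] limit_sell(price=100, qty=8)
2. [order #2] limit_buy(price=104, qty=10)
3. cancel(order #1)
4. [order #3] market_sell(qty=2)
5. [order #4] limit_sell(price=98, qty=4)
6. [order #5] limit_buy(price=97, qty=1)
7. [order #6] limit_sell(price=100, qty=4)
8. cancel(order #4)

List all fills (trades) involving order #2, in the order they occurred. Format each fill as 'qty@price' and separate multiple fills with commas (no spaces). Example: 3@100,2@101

After op 1 [order #1] limit_sell(price=100, qty=8): fills=none; bids=[-] asks=[#1:8@100]
After op 2 [order #2] limit_buy(price=104, qty=10): fills=#2x#1:8@100; bids=[#2:2@104] asks=[-]
After op 3 cancel(order #1): fills=none; bids=[#2:2@104] asks=[-]
After op 4 [order #3] market_sell(qty=2): fills=#2x#3:2@104; bids=[-] asks=[-]
After op 5 [order #4] limit_sell(price=98, qty=4): fills=none; bids=[-] asks=[#4:4@98]
After op 6 [order #5] limit_buy(price=97, qty=1): fills=none; bids=[#5:1@97] asks=[#4:4@98]
After op 7 [order #6] limit_sell(price=100, qty=4): fills=none; bids=[#5:1@97] asks=[#4:4@98 #6:4@100]
After op 8 cancel(order #4): fills=none; bids=[#5:1@97] asks=[#6:4@100]

Answer: 8@100,2@104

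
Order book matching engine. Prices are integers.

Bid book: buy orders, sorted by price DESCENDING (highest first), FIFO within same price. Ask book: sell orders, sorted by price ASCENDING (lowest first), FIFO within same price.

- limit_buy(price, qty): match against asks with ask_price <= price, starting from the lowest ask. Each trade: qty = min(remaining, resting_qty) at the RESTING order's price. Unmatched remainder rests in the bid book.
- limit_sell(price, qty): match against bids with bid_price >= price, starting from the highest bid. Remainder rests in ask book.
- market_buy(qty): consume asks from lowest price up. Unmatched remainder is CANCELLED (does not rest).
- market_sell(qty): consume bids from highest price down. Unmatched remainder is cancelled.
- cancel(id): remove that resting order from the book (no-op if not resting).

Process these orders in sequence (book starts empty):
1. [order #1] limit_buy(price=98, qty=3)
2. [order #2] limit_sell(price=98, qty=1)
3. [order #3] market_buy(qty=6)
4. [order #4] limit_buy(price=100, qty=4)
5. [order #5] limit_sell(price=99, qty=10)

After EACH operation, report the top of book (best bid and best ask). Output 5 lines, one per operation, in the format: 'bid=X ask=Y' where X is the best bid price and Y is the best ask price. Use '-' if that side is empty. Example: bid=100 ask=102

After op 1 [order #1] limit_buy(price=98, qty=3): fills=none; bids=[#1:3@98] asks=[-]
After op 2 [order #2] limit_sell(price=98, qty=1): fills=#1x#2:1@98; bids=[#1:2@98] asks=[-]
After op 3 [order #3] market_buy(qty=6): fills=none; bids=[#1:2@98] asks=[-]
After op 4 [order #4] limit_buy(price=100, qty=4): fills=none; bids=[#4:4@100 #1:2@98] asks=[-]
After op 5 [order #5] limit_sell(price=99, qty=10): fills=#4x#5:4@100; bids=[#1:2@98] asks=[#5:6@99]

Answer: bid=98 ask=-
bid=98 ask=-
bid=98 ask=-
bid=100 ask=-
bid=98 ask=99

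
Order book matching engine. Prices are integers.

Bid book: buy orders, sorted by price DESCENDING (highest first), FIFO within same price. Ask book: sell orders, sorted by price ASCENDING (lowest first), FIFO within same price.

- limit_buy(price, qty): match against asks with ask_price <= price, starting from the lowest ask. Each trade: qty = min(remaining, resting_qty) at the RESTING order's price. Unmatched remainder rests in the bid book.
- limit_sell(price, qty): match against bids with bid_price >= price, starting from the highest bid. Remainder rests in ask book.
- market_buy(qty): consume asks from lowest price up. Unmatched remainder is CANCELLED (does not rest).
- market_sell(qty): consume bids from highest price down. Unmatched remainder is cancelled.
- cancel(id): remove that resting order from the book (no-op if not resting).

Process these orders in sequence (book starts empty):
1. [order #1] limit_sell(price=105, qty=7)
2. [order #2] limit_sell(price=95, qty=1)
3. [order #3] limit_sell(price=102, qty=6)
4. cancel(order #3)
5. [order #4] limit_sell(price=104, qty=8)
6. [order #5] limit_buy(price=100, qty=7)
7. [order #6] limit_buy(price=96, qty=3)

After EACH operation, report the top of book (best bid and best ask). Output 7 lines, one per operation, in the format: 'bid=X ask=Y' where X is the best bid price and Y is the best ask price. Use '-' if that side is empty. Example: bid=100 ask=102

After op 1 [order #1] limit_sell(price=105, qty=7): fills=none; bids=[-] asks=[#1:7@105]
After op 2 [order #2] limit_sell(price=95, qty=1): fills=none; bids=[-] asks=[#2:1@95 #1:7@105]
After op 3 [order #3] limit_sell(price=102, qty=6): fills=none; bids=[-] asks=[#2:1@95 #3:6@102 #1:7@105]
After op 4 cancel(order #3): fills=none; bids=[-] asks=[#2:1@95 #1:7@105]
After op 5 [order #4] limit_sell(price=104, qty=8): fills=none; bids=[-] asks=[#2:1@95 #4:8@104 #1:7@105]
After op 6 [order #5] limit_buy(price=100, qty=7): fills=#5x#2:1@95; bids=[#5:6@100] asks=[#4:8@104 #1:7@105]
After op 7 [order #6] limit_buy(price=96, qty=3): fills=none; bids=[#5:6@100 #6:3@96] asks=[#4:8@104 #1:7@105]

Answer: bid=- ask=105
bid=- ask=95
bid=- ask=95
bid=- ask=95
bid=- ask=95
bid=100 ask=104
bid=100 ask=104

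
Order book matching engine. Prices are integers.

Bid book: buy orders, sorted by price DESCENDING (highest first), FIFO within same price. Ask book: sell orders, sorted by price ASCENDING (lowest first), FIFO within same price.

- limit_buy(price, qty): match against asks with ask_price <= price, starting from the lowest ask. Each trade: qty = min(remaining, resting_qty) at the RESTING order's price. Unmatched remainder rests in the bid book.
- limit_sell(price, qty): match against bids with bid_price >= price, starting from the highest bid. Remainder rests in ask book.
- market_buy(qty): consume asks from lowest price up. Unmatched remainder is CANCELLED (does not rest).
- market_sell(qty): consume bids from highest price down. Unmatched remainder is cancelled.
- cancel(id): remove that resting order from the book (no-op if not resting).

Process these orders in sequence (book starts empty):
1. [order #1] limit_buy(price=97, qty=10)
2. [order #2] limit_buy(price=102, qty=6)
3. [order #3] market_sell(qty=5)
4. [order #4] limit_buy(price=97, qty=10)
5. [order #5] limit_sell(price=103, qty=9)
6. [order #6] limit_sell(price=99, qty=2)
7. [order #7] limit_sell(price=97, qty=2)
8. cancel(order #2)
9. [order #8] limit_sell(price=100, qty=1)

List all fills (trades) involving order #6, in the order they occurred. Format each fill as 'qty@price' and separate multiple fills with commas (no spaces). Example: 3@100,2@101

Answer: 1@102

Derivation:
After op 1 [order #1] limit_buy(price=97, qty=10): fills=none; bids=[#1:10@97] asks=[-]
After op 2 [order #2] limit_buy(price=102, qty=6): fills=none; bids=[#2:6@102 #1:10@97] asks=[-]
After op 3 [order #3] market_sell(qty=5): fills=#2x#3:5@102; bids=[#2:1@102 #1:10@97] asks=[-]
After op 4 [order #4] limit_buy(price=97, qty=10): fills=none; bids=[#2:1@102 #1:10@97 #4:10@97] asks=[-]
After op 5 [order #5] limit_sell(price=103, qty=9): fills=none; bids=[#2:1@102 #1:10@97 #4:10@97] asks=[#5:9@103]
After op 6 [order #6] limit_sell(price=99, qty=2): fills=#2x#6:1@102; bids=[#1:10@97 #4:10@97] asks=[#6:1@99 #5:9@103]
After op 7 [order #7] limit_sell(price=97, qty=2): fills=#1x#7:2@97; bids=[#1:8@97 #4:10@97] asks=[#6:1@99 #5:9@103]
After op 8 cancel(order #2): fills=none; bids=[#1:8@97 #4:10@97] asks=[#6:1@99 #5:9@103]
After op 9 [order #8] limit_sell(price=100, qty=1): fills=none; bids=[#1:8@97 #4:10@97] asks=[#6:1@99 #8:1@100 #5:9@103]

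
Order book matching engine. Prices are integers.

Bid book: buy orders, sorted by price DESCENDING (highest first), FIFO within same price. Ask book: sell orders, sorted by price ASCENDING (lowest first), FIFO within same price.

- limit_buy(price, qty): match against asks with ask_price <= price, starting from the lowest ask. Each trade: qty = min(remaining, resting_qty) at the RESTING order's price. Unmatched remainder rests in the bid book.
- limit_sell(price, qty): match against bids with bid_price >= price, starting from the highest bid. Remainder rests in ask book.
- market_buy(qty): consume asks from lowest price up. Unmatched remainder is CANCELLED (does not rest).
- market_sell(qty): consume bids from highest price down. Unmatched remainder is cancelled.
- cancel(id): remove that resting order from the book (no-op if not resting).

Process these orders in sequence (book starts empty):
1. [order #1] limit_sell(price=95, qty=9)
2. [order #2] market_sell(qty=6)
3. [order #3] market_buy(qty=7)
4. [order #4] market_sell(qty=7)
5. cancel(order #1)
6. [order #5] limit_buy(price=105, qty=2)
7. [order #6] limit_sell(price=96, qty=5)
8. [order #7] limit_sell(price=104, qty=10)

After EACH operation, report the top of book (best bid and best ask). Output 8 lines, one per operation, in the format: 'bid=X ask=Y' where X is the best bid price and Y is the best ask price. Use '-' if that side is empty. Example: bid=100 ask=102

Answer: bid=- ask=95
bid=- ask=95
bid=- ask=95
bid=- ask=95
bid=- ask=-
bid=105 ask=-
bid=- ask=96
bid=- ask=96

Derivation:
After op 1 [order #1] limit_sell(price=95, qty=9): fills=none; bids=[-] asks=[#1:9@95]
After op 2 [order #2] market_sell(qty=6): fills=none; bids=[-] asks=[#1:9@95]
After op 3 [order #3] market_buy(qty=7): fills=#3x#1:7@95; bids=[-] asks=[#1:2@95]
After op 4 [order #4] market_sell(qty=7): fills=none; bids=[-] asks=[#1:2@95]
After op 5 cancel(order #1): fills=none; bids=[-] asks=[-]
After op 6 [order #5] limit_buy(price=105, qty=2): fills=none; bids=[#5:2@105] asks=[-]
After op 7 [order #6] limit_sell(price=96, qty=5): fills=#5x#6:2@105; bids=[-] asks=[#6:3@96]
After op 8 [order #7] limit_sell(price=104, qty=10): fills=none; bids=[-] asks=[#6:3@96 #7:10@104]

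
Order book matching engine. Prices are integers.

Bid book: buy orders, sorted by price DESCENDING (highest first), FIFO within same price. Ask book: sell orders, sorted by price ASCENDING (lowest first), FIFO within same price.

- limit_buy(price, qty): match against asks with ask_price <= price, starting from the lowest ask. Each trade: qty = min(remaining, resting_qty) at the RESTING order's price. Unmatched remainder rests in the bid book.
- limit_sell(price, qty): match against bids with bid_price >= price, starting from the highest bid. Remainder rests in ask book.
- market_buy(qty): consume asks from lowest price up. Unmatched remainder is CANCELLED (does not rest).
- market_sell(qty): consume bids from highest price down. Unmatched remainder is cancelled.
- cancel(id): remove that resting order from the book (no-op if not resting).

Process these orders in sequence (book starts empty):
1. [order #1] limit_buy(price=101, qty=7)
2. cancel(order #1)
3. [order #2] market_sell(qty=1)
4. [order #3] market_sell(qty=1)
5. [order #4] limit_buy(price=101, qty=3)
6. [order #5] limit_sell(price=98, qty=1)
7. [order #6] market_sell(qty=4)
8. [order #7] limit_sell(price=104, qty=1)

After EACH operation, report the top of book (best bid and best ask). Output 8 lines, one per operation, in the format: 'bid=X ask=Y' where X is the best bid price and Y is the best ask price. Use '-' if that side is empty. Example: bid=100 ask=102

After op 1 [order #1] limit_buy(price=101, qty=7): fills=none; bids=[#1:7@101] asks=[-]
After op 2 cancel(order #1): fills=none; bids=[-] asks=[-]
After op 3 [order #2] market_sell(qty=1): fills=none; bids=[-] asks=[-]
After op 4 [order #3] market_sell(qty=1): fills=none; bids=[-] asks=[-]
After op 5 [order #4] limit_buy(price=101, qty=3): fills=none; bids=[#4:3@101] asks=[-]
After op 6 [order #5] limit_sell(price=98, qty=1): fills=#4x#5:1@101; bids=[#4:2@101] asks=[-]
After op 7 [order #6] market_sell(qty=4): fills=#4x#6:2@101; bids=[-] asks=[-]
After op 8 [order #7] limit_sell(price=104, qty=1): fills=none; bids=[-] asks=[#7:1@104]

Answer: bid=101 ask=-
bid=- ask=-
bid=- ask=-
bid=- ask=-
bid=101 ask=-
bid=101 ask=-
bid=- ask=-
bid=- ask=104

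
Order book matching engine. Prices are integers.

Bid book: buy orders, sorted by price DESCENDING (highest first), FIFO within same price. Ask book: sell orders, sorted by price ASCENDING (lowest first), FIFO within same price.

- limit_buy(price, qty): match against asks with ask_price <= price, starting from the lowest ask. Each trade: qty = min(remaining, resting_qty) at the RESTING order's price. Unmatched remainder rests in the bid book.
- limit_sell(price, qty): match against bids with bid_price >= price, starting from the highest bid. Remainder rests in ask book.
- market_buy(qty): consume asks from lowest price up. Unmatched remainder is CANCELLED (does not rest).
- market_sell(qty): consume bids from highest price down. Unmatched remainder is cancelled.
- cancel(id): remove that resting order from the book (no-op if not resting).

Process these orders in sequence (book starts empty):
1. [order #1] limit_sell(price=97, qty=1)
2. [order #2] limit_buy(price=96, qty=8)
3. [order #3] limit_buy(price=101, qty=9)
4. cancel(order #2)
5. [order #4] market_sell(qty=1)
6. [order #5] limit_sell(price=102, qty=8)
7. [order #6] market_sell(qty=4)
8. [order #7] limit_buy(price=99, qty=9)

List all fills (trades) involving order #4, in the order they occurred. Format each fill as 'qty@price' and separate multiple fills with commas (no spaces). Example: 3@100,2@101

After op 1 [order #1] limit_sell(price=97, qty=1): fills=none; bids=[-] asks=[#1:1@97]
After op 2 [order #2] limit_buy(price=96, qty=8): fills=none; bids=[#2:8@96] asks=[#1:1@97]
After op 3 [order #3] limit_buy(price=101, qty=9): fills=#3x#1:1@97; bids=[#3:8@101 #2:8@96] asks=[-]
After op 4 cancel(order #2): fills=none; bids=[#3:8@101] asks=[-]
After op 5 [order #4] market_sell(qty=1): fills=#3x#4:1@101; bids=[#3:7@101] asks=[-]
After op 6 [order #5] limit_sell(price=102, qty=8): fills=none; bids=[#3:7@101] asks=[#5:8@102]
After op 7 [order #6] market_sell(qty=4): fills=#3x#6:4@101; bids=[#3:3@101] asks=[#5:8@102]
After op 8 [order #7] limit_buy(price=99, qty=9): fills=none; bids=[#3:3@101 #7:9@99] asks=[#5:8@102]

Answer: 1@101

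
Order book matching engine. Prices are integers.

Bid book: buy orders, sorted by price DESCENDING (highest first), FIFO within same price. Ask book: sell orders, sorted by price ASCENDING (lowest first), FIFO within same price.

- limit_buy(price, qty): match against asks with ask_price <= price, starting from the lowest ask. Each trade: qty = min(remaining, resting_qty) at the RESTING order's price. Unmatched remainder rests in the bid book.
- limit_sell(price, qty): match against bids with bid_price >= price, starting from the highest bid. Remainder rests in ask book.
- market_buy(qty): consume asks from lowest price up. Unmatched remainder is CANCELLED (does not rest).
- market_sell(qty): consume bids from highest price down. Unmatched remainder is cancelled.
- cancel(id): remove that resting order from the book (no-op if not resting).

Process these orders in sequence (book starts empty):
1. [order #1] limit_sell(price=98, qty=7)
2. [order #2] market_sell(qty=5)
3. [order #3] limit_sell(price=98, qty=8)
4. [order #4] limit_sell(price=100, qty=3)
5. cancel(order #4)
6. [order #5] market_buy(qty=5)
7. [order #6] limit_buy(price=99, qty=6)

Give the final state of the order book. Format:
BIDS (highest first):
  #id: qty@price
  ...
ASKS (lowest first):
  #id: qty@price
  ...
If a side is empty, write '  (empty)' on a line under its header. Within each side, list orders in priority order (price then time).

After op 1 [order #1] limit_sell(price=98, qty=7): fills=none; bids=[-] asks=[#1:7@98]
After op 2 [order #2] market_sell(qty=5): fills=none; bids=[-] asks=[#1:7@98]
After op 3 [order #3] limit_sell(price=98, qty=8): fills=none; bids=[-] asks=[#1:7@98 #3:8@98]
After op 4 [order #4] limit_sell(price=100, qty=3): fills=none; bids=[-] asks=[#1:7@98 #3:8@98 #4:3@100]
After op 5 cancel(order #4): fills=none; bids=[-] asks=[#1:7@98 #3:8@98]
After op 6 [order #5] market_buy(qty=5): fills=#5x#1:5@98; bids=[-] asks=[#1:2@98 #3:8@98]
After op 7 [order #6] limit_buy(price=99, qty=6): fills=#6x#1:2@98 #6x#3:4@98; bids=[-] asks=[#3:4@98]

Answer: BIDS (highest first):
  (empty)
ASKS (lowest first):
  #3: 4@98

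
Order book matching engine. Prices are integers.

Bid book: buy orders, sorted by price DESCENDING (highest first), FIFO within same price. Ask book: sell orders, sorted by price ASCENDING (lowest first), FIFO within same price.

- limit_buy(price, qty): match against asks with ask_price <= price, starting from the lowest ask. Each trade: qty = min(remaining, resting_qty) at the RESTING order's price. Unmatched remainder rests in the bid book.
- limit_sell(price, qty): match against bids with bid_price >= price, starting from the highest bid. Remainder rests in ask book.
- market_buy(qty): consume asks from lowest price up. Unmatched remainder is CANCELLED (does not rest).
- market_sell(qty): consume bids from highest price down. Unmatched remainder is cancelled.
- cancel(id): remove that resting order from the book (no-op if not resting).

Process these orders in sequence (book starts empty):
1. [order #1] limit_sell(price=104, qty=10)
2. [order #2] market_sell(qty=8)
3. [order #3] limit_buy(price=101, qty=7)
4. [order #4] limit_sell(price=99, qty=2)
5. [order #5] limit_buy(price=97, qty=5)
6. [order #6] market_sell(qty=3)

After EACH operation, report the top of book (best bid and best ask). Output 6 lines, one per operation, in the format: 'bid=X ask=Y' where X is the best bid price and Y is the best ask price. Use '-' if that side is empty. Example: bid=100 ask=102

Answer: bid=- ask=104
bid=- ask=104
bid=101 ask=104
bid=101 ask=104
bid=101 ask=104
bid=101 ask=104

Derivation:
After op 1 [order #1] limit_sell(price=104, qty=10): fills=none; bids=[-] asks=[#1:10@104]
After op 2 [order #2] market_sell(qty=8): fills=none; bids=[-] asks=[#1:10@104]
After op 3 [order #3] limit_buy(price=101, qty=7): fills=none; bids=[#3:7@101] asks=[#1:10@104]
After op 4 [order #4] limit_sell(price=99, qty=2): fills=#3x#4:2@101; bids=[#3:5@101] asks=[#1:10@104]
After op 5 [order #5] limit_buy(price=97, qty=5): fills=none; bids=[#3:5@101 #5:5@97] asks=[#1:10@104]
After op 6 [order #6] market_sell(qty=3): fills=#3x#6:3@101; bids=[#3:2@101 #5:5@97] asks=[#1:10@104]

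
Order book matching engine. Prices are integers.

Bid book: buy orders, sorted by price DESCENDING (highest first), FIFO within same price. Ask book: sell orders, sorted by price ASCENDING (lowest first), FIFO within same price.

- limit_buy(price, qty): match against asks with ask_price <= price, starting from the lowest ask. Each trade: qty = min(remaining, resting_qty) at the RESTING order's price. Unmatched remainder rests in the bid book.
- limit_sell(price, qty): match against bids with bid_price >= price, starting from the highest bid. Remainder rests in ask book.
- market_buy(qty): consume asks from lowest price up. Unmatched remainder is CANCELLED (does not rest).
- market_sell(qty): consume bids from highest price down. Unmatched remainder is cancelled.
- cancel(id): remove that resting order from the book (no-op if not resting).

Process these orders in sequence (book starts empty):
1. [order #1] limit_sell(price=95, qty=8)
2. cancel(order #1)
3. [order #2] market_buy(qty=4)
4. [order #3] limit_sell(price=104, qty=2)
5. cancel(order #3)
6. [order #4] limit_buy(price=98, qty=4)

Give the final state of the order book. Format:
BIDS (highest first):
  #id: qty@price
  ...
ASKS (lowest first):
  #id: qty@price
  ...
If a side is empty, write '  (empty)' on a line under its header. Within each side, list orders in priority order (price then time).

Answer: BIDS (highest first):
  #4: 4@98
ASKS (lowest first):
  (empty)

Derivation:
After op 1 [order #1] limit_sell(price=95, qty=8): fills=none; bids=[-] asks=[#1:8@95]
After op 2 cancel(order #1): fills=none; bids=[-] asks=[-]
After op 3 [order #2] market_buy(qty=4): fills=none; bids=[-] asks=[-]
After op 4 [order #3] limit_sell(price=104, qty=2): fills=none; bids=[-] asks=[#3:2@104]
After op 5 cancel(order #3): fills=none; bids=[-] asks=[-]
After op 6 [order #4] limit_buy(price=98, qty=4): fills=none; bids=[#4:4@98] asks=[-]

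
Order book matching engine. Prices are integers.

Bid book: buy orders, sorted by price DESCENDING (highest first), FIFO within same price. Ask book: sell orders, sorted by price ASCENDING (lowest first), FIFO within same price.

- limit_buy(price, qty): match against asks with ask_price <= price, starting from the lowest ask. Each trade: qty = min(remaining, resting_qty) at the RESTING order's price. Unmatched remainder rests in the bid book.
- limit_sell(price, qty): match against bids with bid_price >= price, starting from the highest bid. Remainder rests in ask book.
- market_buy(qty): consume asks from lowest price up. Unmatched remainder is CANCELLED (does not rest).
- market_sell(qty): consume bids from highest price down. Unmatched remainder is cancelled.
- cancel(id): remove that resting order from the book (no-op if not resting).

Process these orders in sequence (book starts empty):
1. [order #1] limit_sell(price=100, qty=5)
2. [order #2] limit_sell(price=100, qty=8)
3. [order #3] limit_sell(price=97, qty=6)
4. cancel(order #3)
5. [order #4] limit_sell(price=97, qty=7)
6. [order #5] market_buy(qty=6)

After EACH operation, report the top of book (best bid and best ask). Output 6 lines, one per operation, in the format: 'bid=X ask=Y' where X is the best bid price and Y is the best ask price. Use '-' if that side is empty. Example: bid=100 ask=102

After op 1 [order #1] limit_sell(price=100, qty=5): fills=none; bids=[-] asks=[#1:5@100]
After op 2 [order #2] limit_sell(price=100, qty=8): fills=none; bids=[-] asks=[#1:5@100 #2:8@100]
After op 3 [order #3] limit_sell(price=97, qty=6): fills=none; bids=[-] asks=[#3:6@97 #1:5@100 #2:8@100]
After op 4 cancel(order #3): fills=none; bids=[-] asks=[#1:5@100 #2:8@100]
After op 5 [order #4] limit_sell(price=97, qty=7): fills=none; bids=[-] asks=[#4:7@97 #1:5@100 #2:8@100]
After op 6 [order #5] market_buy(qty=6): fills=#5x#4:6@97; bids=[-] asks=[#4:1@97 #1:5@100 #2:8@100]

Answer: bid=- ask=100
bid=- ask=100
bid=- ask=97
bid=- ask=100
bid=- ask=97
bid=- ask=97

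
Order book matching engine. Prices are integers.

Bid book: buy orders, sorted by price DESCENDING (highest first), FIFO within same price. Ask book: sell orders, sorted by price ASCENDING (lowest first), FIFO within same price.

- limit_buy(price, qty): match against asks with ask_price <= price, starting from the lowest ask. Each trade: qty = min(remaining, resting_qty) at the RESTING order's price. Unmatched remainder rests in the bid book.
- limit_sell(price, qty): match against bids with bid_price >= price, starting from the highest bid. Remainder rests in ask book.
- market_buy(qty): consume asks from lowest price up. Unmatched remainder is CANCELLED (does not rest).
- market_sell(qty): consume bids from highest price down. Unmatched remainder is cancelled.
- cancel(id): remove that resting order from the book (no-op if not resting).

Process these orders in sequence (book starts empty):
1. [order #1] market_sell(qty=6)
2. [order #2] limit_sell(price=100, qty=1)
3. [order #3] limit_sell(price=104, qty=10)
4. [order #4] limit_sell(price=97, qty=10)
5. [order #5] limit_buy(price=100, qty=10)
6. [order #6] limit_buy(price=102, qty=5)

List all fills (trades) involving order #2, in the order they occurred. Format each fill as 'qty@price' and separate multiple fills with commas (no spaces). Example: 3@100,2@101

Answer: 1@100

Derivation:
After op 1 [order #1] market_sell(qty=6): fills=none; bids=[-] asks=[-]
After op 2 [order #2] limit_sell(price=100, qty=1): fills=none; bids=[-] asks=[#2:1@100]
After op 3 [order #3] limit_sell(price=104, qty=10): fills=none; bids=[-] asks=[#2:1@100 #3:10@104]
After op 4 [order #4] limit_sell(price=97, qty=10): fills=none; bids=[-] asks=[#4:10@97 #2:1@100 #3:10@104]
After op 5 [order #5] limit_buy(price=100, qty=10): fills=#5x#4:10@97; bids=[-] asks=[#2:1@100 #3:10@104]
After op 6 [order #6] limit_buy(price=102, qty=5): fills=#6x#2:1@100; bids=[#6:4@102] asks=[#3:10@104]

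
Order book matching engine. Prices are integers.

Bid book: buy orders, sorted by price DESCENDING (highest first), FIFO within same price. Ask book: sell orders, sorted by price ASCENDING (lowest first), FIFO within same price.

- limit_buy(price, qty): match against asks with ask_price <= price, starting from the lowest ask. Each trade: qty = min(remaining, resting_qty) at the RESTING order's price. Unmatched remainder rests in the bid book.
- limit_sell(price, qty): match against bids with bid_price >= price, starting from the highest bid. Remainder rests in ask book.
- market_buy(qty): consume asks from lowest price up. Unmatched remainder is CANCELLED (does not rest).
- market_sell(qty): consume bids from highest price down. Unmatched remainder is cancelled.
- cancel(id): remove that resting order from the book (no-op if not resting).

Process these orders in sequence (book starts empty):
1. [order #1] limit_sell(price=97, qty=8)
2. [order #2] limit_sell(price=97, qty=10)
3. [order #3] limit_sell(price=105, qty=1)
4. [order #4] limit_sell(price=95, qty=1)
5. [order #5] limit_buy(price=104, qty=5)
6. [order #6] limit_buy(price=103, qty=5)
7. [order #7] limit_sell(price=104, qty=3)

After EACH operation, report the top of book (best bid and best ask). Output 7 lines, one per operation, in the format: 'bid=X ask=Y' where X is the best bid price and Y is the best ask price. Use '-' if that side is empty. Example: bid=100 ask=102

After op 1 [order #1] limit_sell(price=97, qty=8): fills=none; bids=[-] asks=[#1:8@97]
After op 2 [order #2] limit_sell(price=97, qty=10): fills=none; bids=[-] asks=[#1:8@97 #2:10@97]
After op 3 [order #3] limit_sell(price=105, qty=1): fills=none; bids=[-] asks=[#1:8@97 #2:10@97 #3:1@105]
After op 4 [order #4] limit_sell(price=95, qty=1): fills=none; bids=[-] asks=[#4:1@95 #1:8@97 #2:10@97 #3:1@105]
After op 5 [order #5] limit_buy(price=104, qty=5): fills=#5x#4:1@95 #5x#1:4@97; bids=[-] asks=[#1:4@97 #2:10@97 #3:1@105]
After op 6 [order #6] limit_buy(price=103, qty=5): fills=#6x#1:4@97 #6x#2:1@97; bids=[-] asks=[#2:9@97 #3:1@105]
After op 7 [order #7] limit_sell(price=104, qty=3): fills=none; bids=[-] asks=[#2:9@97 #7:3@104 #3:1@105]

Answer: bid=- ask=97
bid=- ask=97
bid=- ask=97
bid=- ask=95
bid=- ask=97
bid=- ask=97
bid=- ask=97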